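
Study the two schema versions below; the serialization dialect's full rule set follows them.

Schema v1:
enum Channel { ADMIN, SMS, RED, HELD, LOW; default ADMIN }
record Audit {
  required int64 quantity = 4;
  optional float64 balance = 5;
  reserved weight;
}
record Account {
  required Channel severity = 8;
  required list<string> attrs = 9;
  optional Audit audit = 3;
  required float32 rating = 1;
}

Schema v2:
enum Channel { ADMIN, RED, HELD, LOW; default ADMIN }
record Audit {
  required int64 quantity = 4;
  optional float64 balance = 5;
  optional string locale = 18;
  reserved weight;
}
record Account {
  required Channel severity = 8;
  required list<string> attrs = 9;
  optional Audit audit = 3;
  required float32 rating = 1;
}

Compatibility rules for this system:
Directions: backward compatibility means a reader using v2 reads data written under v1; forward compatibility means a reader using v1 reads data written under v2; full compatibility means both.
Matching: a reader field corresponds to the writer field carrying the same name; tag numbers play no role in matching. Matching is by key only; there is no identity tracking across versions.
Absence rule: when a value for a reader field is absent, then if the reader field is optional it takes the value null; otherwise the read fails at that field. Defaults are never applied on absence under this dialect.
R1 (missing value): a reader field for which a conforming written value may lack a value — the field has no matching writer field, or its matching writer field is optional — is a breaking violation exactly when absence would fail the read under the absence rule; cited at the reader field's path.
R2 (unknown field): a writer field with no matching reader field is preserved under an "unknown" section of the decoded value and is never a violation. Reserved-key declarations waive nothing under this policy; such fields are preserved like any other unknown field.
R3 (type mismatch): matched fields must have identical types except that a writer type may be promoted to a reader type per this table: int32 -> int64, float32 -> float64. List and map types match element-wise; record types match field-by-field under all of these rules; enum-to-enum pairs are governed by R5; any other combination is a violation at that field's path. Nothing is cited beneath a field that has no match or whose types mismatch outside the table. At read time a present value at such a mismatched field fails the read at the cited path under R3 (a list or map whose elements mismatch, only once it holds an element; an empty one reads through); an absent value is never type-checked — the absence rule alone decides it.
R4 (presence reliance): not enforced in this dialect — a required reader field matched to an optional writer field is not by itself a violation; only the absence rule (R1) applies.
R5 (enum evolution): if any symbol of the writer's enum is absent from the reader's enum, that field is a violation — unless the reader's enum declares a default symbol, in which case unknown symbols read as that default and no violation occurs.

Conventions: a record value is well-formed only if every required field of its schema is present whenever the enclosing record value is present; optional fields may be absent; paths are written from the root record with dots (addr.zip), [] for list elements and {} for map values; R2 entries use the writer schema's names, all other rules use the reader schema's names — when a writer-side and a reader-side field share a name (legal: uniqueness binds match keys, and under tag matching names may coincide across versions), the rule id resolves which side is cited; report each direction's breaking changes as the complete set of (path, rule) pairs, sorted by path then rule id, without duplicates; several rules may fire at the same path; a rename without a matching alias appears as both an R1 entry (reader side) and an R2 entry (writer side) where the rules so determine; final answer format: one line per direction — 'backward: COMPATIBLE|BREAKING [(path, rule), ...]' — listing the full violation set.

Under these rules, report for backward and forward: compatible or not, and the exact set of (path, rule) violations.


backward: COMPATIBLE []; forward: COMPATIBLE []

the writer's type comes first in each Account pair
backward on Account — v2 reading data written by v1:
  Channel -> Channel, writer required: severity aligns to severity
  list<string> -> list<string>, writer required: attrs aligns to attrs
  Audit -> Audit, writer optional: audit aligns to audit
  float32 -> float32, writer required: rating aligns to rating
  int64 -> int64, writer required: audit.quantity aligns to audit.quantity
  float64 -> float64, writer optional: audit.balance aligns to audit.balance
  audit.locale: no writer match
  => backward: COMPATIBLE
forward on Account — v1 reading data written by v2:
  Channel -> Channel, writer required: severity aligns to severity
  list<string> -> list<string>, writer required: attrs aligns to attrs
  Audit -> Audit, writer optional: audit aligns to audit
  float32 -> float32, writer required: rating aligns to rating
  int64 -> int64, writer required: audit.quantity aligns to audit.quantity
  float64 -> float64, writer optional: audit.balance aligns to audit.balance
  writer audit.locale: unknown to reader
  => forward: COMPATIBLE


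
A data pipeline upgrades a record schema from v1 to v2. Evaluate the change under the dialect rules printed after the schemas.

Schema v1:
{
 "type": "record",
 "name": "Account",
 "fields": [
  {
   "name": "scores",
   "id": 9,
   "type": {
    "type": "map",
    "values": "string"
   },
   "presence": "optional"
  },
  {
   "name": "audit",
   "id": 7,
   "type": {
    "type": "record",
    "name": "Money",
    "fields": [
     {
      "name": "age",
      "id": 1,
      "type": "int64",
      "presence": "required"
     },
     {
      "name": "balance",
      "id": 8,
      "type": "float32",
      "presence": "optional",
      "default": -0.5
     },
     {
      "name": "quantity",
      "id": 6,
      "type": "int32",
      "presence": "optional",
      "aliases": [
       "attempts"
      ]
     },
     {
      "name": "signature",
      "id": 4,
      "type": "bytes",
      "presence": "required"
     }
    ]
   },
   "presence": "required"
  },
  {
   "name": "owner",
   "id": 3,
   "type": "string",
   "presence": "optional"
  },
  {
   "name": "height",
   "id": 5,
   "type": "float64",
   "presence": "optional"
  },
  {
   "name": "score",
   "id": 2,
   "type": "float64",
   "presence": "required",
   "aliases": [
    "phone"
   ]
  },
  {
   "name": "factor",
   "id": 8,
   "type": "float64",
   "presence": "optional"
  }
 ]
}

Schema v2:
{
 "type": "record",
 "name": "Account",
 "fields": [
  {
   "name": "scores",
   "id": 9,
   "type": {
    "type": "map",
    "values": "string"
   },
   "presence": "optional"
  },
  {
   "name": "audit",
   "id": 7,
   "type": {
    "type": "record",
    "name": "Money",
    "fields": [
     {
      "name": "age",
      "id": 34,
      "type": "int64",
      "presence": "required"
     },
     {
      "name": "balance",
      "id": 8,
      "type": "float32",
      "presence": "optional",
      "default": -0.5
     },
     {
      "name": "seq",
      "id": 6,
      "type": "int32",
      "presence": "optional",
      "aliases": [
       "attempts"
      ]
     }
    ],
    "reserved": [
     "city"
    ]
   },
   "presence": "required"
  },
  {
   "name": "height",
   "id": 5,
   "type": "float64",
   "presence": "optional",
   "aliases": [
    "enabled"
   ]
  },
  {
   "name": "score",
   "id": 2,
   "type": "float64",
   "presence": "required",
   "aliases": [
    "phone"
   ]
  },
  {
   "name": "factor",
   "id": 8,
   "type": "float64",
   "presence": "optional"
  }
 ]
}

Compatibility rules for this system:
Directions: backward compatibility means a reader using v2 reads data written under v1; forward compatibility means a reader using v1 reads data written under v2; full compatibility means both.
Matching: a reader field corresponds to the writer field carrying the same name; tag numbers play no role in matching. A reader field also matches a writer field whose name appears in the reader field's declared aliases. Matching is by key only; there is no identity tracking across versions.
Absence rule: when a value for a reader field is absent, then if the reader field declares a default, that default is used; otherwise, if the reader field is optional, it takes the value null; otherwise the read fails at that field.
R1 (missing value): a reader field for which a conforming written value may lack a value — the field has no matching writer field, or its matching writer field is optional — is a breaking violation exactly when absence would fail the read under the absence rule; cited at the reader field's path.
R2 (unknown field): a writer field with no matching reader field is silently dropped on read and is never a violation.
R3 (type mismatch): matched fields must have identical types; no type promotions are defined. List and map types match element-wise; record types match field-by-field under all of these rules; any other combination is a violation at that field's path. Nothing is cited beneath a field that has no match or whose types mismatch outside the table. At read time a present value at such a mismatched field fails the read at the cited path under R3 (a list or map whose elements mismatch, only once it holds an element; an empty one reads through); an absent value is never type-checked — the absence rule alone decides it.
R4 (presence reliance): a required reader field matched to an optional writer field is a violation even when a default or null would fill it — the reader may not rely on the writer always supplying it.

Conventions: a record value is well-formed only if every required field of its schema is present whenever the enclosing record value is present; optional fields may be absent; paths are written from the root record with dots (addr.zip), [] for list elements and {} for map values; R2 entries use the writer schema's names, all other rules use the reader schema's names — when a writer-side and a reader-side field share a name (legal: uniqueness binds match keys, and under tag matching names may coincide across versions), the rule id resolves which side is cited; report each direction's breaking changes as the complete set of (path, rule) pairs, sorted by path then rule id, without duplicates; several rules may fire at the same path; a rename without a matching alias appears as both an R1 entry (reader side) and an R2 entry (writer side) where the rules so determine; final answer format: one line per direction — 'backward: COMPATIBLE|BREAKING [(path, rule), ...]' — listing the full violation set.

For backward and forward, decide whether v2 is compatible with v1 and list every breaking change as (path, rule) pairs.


backward: COMPATIBLE []; forward: BREAKING [(audit.signature, R1)]

the writer's type comes first in each Account pair
checking backward for Account: reader v2 against writer v1:
  scores: map<string, string> -> map<string, string>, writer optional; from scores
  audit: Money -> Money, writer required; from audit
  height: float64 -> float64, writer optional; from height
  score: float64 -> float64, writer required; from score
  factor: float64 -> float64, writer optional; from factor
  writer field owner has no reader counterpart
  audit.age: int64 -> int64, writer required; from audit.age
  audit.balance: float32 -> float32, writer optional; from audit.balance
  no writer field matches reader audit.seq
  writer field audit.quantity has no reader counterpart
  writer field audit.signature has no reader counterpart
  => backward verdict for Account: COMPATIBLE, no violations
checking forward for Account: reader v1 against writer v2:
  scores: map<string, string> -> map<string, string>, writer optional; from scores
  audit: Money -> Money, writer required; from audit
  no writer field matches reader owner
  height: float64 -> float64, writer optional; from height
  score: float64 -> float64, writer required; from score
  factor: float64 -> float64, writer optional; from factor
  audit.age: int64 -> int64, writer required; from audit.age
  audit.balance: float32 -> float32, writer optional; from audit.balance
  no writer field matches reader audit.quantity
  no writer field matches reader audit.signature
  writer field audit.seq has no reader counterpart
  violation R1 at audit.signature
  forward on Account therefore BREAKING (1)


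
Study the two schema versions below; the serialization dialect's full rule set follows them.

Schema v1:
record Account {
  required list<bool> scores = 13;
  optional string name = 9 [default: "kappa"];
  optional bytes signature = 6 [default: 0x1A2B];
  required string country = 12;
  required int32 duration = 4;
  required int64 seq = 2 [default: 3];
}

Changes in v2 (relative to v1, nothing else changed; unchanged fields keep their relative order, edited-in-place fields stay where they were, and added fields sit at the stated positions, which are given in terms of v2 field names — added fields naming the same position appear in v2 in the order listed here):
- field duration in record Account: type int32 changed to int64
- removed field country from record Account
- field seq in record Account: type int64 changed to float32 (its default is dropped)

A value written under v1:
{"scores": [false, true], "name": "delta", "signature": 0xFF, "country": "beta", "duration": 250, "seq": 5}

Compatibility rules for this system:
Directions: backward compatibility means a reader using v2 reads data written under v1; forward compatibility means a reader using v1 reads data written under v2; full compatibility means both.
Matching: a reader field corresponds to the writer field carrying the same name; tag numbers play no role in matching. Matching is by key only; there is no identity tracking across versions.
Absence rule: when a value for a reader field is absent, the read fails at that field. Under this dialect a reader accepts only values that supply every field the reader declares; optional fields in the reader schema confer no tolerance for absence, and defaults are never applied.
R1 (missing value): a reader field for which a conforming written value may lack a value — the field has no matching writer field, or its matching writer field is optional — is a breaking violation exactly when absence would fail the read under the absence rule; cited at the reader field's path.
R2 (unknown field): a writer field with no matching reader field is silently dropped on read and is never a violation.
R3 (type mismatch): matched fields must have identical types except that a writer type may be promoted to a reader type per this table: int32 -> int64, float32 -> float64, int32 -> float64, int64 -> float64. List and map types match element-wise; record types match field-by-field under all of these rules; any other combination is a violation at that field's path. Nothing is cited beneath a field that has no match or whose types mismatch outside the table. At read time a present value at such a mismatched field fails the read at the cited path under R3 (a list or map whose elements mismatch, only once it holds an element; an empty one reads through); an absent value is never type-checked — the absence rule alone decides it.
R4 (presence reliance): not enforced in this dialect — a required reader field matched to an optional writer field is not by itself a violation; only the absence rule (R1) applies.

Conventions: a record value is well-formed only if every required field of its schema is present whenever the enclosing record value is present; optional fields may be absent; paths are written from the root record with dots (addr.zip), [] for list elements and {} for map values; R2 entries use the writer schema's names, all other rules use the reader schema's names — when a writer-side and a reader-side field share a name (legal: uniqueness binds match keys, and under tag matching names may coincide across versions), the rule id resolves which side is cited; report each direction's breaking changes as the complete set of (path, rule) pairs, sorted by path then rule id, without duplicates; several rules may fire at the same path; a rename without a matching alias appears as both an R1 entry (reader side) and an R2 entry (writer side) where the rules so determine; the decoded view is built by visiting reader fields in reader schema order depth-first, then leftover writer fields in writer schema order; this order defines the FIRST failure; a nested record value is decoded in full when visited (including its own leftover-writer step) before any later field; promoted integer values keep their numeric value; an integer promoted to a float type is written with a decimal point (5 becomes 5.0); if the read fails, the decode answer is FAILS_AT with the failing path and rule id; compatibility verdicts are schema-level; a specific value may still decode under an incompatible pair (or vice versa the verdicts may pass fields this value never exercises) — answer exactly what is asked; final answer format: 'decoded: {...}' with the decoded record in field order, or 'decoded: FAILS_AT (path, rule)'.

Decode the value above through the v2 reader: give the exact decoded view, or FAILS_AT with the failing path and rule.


in Account below, arrows point writer -> reader
decoding the Account value with the v2 reader:
  scores := [false, true]
  name := "delta"
  signature := 0xFF
  duration := 250 (int32 -> int64)
  read fails at seq under R3
  => FAILS_AT (seq, R3)
ruling out the remaining Account differences:
  field duration in record Account: type int32 changed to int64 -> matters for Account compatibility verdicts, not for this value's decode
  removed field country from record Account -> matters for Account compatibility verdicts, not for this value's decode

decoded: FAILS_AT (seq, R3)


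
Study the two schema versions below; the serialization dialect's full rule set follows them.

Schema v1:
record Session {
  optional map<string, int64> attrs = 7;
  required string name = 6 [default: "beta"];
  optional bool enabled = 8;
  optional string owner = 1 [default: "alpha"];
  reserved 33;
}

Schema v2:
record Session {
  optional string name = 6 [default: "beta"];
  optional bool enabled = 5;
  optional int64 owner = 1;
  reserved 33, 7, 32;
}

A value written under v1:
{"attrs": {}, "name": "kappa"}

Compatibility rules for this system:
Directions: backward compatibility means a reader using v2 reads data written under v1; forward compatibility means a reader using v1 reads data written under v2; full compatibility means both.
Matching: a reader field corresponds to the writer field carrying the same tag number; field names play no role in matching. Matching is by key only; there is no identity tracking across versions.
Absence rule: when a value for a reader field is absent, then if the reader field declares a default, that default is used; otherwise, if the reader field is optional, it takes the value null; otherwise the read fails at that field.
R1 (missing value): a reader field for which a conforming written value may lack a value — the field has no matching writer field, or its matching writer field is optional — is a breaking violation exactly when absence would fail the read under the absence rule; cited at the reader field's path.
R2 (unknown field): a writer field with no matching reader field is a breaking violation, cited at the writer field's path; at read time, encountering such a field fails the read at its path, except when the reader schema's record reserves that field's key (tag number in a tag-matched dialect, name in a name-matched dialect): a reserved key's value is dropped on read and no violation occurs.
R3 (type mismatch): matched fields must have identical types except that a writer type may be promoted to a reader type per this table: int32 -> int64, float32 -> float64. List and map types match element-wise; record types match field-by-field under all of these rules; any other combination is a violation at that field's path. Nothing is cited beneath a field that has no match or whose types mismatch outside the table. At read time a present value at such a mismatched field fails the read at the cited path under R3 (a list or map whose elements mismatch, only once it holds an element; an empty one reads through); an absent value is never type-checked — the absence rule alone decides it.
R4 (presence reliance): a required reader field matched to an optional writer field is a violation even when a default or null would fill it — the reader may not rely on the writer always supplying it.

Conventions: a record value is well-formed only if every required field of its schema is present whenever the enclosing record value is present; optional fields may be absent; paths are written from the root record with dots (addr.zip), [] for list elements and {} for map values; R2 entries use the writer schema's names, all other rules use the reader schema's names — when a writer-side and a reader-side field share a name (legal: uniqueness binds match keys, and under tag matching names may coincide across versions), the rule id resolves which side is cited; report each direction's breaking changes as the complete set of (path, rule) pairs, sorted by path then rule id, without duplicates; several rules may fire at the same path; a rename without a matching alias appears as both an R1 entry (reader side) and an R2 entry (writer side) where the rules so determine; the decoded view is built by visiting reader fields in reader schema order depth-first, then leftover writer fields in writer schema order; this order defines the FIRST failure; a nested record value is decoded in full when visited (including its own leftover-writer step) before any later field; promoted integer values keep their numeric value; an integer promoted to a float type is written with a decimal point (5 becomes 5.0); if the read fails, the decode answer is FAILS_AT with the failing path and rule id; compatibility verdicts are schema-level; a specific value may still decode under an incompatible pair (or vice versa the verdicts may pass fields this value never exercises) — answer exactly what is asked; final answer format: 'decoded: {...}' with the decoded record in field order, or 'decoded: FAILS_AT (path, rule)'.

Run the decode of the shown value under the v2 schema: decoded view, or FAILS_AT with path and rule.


decoded: {"name": "kappa", "enabled": null, "owner": null}

each type pair in Session: writer, then reader
migrating the Session value to v2:
  name := "kappa"
  enabled := null (missing; optional => null)
  owner := null (missing; optional => null)
  writer attrs: reserved -> dropped
  => decoded: {"name": "kappa", "enabled": null, "owner": null}
the rest of the Session diff is inert for this question:
  field name in record Session: required changed to optional -> matters for Session compatibility verdicts, not for this value's decode
  field enabled in record Session: tag 8 changed to 5 -> matters for Session compatibility verdicts, not for this value's decode


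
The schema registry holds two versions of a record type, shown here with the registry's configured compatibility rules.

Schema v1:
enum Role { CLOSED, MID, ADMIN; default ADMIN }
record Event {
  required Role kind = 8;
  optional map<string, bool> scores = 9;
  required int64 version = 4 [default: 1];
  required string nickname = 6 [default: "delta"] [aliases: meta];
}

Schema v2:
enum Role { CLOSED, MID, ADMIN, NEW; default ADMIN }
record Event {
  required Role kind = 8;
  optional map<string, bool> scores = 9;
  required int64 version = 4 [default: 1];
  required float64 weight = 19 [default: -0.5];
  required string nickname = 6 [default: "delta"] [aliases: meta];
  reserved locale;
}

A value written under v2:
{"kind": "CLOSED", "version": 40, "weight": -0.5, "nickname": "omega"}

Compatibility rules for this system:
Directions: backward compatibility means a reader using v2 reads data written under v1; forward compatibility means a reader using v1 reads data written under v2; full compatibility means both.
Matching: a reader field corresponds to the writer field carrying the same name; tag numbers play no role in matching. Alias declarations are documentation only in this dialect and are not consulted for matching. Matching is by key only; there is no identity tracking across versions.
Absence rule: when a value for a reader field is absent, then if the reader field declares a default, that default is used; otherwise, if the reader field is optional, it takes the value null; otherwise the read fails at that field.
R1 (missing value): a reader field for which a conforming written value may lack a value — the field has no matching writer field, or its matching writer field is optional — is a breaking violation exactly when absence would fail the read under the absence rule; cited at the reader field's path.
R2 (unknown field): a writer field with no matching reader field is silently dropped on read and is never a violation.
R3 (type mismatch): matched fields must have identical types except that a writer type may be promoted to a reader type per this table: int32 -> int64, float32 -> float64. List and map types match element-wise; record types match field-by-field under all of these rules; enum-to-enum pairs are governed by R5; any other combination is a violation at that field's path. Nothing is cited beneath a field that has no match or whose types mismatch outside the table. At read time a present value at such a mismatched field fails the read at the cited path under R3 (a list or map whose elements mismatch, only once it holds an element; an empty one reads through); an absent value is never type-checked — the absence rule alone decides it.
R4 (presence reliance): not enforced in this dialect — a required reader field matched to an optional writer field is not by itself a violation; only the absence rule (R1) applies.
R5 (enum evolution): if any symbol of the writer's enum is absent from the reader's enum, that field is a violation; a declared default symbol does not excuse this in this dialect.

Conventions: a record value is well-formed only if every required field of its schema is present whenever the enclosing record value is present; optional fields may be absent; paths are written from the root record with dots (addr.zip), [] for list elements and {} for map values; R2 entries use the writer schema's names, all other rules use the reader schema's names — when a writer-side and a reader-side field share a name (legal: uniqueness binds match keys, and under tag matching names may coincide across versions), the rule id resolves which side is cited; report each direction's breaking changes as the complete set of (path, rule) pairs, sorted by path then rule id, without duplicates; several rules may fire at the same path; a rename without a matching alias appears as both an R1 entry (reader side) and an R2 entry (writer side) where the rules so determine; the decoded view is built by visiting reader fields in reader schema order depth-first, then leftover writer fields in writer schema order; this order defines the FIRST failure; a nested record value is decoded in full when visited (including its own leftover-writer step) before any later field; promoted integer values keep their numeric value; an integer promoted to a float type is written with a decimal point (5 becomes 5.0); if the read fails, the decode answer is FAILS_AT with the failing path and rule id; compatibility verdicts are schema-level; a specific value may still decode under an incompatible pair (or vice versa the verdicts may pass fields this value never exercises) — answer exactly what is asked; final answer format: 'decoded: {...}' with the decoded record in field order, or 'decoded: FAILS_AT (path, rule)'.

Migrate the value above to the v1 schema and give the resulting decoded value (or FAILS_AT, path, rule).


decoded: {"kind": "CLOSED", "scores": null, "version": 40, "nickname": "omega"}

in Event below, arrows point writer -> reader
decoding the Event value with the v1 reader:
  kind := "CLOSED"
  scores := null (absent, optional -> null)
  version := 40
  nickname := "omega"
  writer weight: unknown -> dropped
  => decoded: {"kind": "CLOSED", "scores": null, "version": 40, "nickname": "omega"}
remaining Event differences; none change what is asked:
  added field weight to record Event: required float64, tag 19, default -0.5 (in v2 it sits immediately before nickname) -> inert under this dialect — no rule fires on Event and the result does not move
  enum Role (field kind in record Event): symbol NEW added -> schema-level compatibility only; this Event value's decode is unchanged


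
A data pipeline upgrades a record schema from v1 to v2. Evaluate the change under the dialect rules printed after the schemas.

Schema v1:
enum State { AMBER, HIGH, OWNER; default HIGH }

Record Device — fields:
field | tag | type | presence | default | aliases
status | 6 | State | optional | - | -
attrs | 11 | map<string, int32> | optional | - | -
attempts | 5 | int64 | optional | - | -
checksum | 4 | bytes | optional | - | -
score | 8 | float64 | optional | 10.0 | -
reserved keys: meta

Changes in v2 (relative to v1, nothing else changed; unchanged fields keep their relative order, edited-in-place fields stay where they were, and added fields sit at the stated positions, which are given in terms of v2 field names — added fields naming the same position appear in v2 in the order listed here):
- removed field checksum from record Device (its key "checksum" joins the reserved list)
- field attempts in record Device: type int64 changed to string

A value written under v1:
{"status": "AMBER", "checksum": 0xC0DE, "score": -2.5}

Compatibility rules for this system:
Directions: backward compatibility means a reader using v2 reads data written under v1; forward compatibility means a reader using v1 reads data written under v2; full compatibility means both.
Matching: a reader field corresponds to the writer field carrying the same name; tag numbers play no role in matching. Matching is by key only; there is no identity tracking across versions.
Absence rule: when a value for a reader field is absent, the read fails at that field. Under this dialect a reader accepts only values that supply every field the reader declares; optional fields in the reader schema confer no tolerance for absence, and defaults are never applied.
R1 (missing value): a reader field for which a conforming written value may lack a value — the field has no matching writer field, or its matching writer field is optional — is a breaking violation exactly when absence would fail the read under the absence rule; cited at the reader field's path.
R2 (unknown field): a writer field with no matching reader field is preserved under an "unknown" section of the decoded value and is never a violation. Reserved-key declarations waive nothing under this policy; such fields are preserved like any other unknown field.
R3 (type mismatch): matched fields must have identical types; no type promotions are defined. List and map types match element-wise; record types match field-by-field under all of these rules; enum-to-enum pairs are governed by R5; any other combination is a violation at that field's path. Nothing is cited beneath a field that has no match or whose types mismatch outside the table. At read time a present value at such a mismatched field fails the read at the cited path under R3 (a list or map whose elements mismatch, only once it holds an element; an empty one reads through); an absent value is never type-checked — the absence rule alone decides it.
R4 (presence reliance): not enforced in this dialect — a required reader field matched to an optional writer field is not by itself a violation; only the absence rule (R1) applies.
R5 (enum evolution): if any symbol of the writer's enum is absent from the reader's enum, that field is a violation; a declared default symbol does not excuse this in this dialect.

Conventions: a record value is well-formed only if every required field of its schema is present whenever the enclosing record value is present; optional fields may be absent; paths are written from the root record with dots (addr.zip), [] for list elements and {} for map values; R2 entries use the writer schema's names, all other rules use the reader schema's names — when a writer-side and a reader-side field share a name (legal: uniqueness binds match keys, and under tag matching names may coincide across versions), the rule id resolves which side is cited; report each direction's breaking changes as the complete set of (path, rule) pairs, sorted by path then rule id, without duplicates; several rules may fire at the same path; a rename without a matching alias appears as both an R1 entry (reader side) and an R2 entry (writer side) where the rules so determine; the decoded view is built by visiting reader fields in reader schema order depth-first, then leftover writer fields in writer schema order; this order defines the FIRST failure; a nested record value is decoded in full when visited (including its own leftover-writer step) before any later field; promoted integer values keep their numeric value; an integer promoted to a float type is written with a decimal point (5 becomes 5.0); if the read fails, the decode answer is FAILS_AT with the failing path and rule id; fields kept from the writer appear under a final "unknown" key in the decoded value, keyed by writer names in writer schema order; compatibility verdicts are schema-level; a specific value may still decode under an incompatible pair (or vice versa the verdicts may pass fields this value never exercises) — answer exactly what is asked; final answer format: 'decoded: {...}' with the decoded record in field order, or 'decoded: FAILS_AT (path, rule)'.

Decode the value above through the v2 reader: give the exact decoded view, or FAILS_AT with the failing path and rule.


decoded: FAILS_AT (attrs, R1)

arrows below run writer -> reader for Device
decode walk for Device under reader schema v2:
  status := "AMBER"
  read fails at attrs under R1 (no fill)
  => FAILS_AT (attrs, R1)
the rest of the Device diff is inert for this question:
  removed field checksum from record Device (its key "checksum" joins the reserved list) -> affects the rule determinations only; this particular Device value decodes identically
  field attempts in record Device: type int64 changed to string -> affects the rule determinations only; this particular Device value decodes identically


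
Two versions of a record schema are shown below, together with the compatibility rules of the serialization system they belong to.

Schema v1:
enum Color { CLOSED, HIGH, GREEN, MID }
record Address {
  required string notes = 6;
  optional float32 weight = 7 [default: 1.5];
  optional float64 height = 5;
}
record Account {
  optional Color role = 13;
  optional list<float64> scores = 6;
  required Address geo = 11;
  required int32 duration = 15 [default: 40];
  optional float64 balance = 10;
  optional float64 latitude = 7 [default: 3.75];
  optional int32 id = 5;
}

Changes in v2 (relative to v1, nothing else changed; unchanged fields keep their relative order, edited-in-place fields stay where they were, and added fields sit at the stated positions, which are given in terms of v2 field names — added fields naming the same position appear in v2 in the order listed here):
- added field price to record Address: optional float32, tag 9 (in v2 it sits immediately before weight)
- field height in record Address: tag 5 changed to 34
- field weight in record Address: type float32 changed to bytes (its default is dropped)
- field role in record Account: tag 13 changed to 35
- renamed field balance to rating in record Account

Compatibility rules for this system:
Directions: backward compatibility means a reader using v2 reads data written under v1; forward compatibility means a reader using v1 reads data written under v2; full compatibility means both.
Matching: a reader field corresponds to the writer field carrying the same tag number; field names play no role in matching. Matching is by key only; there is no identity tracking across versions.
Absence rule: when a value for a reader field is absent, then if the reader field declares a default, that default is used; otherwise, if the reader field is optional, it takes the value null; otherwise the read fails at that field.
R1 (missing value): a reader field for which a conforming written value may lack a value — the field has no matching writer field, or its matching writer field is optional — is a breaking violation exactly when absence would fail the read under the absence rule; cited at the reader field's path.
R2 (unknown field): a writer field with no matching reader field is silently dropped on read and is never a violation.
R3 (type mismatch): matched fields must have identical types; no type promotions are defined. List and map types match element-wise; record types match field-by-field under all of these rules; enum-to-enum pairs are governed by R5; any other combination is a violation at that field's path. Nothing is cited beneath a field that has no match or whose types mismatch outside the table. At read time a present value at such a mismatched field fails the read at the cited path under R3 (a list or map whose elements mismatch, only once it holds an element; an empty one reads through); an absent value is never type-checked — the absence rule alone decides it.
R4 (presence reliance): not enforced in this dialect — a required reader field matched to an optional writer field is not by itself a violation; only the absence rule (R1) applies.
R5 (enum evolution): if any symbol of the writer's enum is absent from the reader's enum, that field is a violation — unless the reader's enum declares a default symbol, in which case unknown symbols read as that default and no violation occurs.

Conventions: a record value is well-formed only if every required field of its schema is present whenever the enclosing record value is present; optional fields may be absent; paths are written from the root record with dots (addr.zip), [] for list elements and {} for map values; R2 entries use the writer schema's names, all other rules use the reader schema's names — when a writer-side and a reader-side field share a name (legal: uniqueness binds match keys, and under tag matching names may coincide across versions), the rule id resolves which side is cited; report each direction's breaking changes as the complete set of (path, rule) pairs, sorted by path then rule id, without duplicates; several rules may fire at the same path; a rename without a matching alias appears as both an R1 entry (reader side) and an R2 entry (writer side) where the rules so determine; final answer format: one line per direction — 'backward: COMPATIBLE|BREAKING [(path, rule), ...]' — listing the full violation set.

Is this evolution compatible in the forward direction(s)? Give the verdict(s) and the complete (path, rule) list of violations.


forward: BREAKING [(geo.weight, R3)]

the writer's type comes first in each Account pair
forward for Account (reader v1, writer v2):
  role: no writer-side match
  list<float64> -> list<float64>, writer optional: scores aligns to scores
  Address -> Address, writer required: geo aligns to geo
  int32 -> int32, writer required: duration aligns to duration
  float64 -> float64, writer optional: balance aligns to rating
  float64 -> float64, writer optional: latitude aligns to latitude
  int32 -> int32, writer optional: id aligns to id
  role (writer side), unknown to reader
  string -> string, writer required: geo.notes aligns to geo.notes
  bytes -> float32, writer optional: geo.weight aligns to geo.weight
  geo.height: no writer-side match
  geo.price (writer side), unknown to reader
  geo.height (writer side), unknown to reader
  breaking: (geo.weight, R3)
  => forward: BREAKING (1)
checking off the Account differences that do not matter here:
  added field price to record Address: optional float32, tag 9 (in v2 it sits immediately before weight) -> no rule fires on it in Account's dialect; the asked verdict holds
  field height in record Address: tag 5 changed to 34 -> no rule fires on it in Account's dialect; the asked verdict holds
  field role in record Account: tag 13 changed to 35 -> no rule fires on it in Account's dialect; the asked verdict holds
  renamed field balance to rating in record Account -> no rule fires on it in Account's dialect; the asked verdict holds
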